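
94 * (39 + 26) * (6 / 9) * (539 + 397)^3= 3340238653440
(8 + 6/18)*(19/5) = 95/3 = 31.67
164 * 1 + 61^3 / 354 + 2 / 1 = 807.19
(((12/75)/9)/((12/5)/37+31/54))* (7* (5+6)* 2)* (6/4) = 205128/31915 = 6.43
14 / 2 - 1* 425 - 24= -442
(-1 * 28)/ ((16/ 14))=-49/ 2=-24.50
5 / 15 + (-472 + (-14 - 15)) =-1502 / 3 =-500.67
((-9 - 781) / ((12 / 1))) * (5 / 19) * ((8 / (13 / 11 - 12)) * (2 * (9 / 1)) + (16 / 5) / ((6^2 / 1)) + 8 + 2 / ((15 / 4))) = 4958830 / 61047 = 81.23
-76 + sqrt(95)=-66.25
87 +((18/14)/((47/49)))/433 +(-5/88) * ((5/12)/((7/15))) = 4360214525/50144864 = 86.95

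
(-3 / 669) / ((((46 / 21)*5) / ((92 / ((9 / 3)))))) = -14 / 1115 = -0.01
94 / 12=47 / 6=7.83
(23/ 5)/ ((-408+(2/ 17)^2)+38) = -6647/ 534630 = -0.01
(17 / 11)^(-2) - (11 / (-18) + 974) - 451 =-7407493 / 5202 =-1423.97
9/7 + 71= 506/7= 72.29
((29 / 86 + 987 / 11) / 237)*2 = 85201 / 112101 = 0.76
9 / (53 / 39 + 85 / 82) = 28782 / 7661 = 3.76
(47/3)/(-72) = -47/216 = -0.22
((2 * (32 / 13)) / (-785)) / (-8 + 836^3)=-8 / 745318409355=-0.00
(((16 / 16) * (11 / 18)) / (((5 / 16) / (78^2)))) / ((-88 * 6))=-338 / 15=-22.53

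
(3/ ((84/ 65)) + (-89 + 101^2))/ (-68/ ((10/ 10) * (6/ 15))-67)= -42.68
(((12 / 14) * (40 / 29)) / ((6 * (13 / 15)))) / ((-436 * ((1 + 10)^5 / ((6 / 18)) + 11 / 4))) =-600 / 555920938573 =-0.00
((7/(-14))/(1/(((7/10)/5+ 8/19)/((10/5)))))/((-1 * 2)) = 0.07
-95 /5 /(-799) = 19 /799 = 0.02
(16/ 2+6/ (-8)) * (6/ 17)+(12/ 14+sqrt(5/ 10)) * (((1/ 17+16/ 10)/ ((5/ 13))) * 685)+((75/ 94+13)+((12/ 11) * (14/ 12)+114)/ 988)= 251121 * sqrt(2)/ 170+11391709702/ 4469465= 4637.84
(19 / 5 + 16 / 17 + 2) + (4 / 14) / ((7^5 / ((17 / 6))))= 202240076 / 30000495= 6.74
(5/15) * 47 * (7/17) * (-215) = -1386.96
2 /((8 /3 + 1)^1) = 6 /11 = 0.55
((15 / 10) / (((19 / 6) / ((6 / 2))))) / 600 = 0.00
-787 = -787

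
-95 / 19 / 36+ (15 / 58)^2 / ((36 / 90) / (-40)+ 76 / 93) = -12734435 / 227281932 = -0.06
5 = 5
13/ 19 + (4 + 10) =279/ 19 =14.68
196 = 196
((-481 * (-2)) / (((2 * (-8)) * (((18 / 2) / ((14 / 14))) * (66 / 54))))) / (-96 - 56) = 481 / 13376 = 0.04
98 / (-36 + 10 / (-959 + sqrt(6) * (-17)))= -809864209 / 297587473 -4165 * sqrt(6) / 297587473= -2.72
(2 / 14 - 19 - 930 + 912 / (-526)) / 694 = -875019 / 638827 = -1.37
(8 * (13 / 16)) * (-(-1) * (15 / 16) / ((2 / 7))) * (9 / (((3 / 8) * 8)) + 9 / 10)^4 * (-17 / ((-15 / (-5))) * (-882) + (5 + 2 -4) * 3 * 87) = 3651102660933 / 128000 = 28524239.54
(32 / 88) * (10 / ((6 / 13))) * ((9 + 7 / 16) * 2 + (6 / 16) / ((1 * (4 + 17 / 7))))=14768 / 99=149.17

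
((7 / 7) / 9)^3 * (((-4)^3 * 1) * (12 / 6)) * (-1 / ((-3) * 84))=-32 / 45927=-0.00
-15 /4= -3.75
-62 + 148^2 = 21842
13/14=0.93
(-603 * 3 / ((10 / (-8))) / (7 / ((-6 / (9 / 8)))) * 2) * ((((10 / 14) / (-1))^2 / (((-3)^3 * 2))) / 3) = 21440 / 3087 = 6.95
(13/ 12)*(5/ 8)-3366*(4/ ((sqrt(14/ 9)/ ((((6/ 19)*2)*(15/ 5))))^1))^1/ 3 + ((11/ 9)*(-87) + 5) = -242352*sqrt(14)/ 133-3221/ 32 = -6918.69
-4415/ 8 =-551.88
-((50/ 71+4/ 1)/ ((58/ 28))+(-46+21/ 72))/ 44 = 2146499/ 2174304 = 0.99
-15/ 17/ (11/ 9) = -0.72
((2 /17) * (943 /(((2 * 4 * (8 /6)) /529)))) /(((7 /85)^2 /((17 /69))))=156703025 /784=199876.31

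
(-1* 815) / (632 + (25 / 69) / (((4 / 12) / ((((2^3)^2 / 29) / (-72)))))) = -1.29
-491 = -491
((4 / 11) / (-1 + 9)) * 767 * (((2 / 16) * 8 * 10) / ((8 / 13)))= 566.53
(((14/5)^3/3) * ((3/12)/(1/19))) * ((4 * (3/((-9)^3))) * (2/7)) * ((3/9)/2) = -7448/273375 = -0.03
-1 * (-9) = 9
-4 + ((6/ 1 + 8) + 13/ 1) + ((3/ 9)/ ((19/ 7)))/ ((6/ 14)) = 3982/ 171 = 23.29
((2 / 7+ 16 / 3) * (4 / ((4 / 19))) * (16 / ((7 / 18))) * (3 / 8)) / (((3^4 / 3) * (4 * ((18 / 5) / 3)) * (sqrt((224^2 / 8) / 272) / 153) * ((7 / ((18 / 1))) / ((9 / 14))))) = 7718085 * sqrt(34) / 67228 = 669.42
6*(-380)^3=-329232000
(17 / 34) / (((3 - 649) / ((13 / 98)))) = -13 / 126616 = -0.00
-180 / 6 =-30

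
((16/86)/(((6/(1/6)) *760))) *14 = 7/73530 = 0.00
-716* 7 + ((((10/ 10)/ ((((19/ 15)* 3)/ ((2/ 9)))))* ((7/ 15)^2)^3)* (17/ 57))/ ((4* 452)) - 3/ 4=-100622010870306217/ 20073215475000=-5012.75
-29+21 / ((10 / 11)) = -59 / 10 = -5.90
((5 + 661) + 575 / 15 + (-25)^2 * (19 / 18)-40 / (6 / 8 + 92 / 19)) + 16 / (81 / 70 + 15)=783246197 / 576810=1357.89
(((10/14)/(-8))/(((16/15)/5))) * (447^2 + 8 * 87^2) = -97635375/896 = -108968.05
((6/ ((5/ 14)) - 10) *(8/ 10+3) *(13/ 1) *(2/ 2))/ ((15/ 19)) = 159562/ 375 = 425.50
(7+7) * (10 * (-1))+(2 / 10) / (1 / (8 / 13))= -9092 / 65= -139.88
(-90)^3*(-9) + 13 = 6561013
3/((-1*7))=-3/7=-0.43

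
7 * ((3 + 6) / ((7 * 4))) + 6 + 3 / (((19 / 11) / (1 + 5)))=1419 / 76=18.67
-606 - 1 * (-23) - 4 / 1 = -587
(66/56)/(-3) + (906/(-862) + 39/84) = -5911/6034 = -0.98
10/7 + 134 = 948/7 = 135.43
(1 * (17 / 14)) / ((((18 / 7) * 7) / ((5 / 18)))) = 85 / 4536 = 0.02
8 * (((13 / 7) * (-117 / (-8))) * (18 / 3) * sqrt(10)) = 9126 * sqrt(10) / 7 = 4122.71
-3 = -3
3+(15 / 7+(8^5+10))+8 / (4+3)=229490 / 7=32784.29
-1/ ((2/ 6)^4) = -81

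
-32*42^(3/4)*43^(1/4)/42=-16*42^(3/4)*43^(1/4)/21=-32.19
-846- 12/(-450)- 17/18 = -381113/450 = -846.92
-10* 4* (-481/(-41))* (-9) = 173160/41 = 4223.41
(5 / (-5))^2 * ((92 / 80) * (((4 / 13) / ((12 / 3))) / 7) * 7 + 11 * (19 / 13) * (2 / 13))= 2.56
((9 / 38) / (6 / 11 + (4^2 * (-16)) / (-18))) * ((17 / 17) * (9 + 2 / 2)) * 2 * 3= 13365 / 13889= 0.96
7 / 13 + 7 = 98 / 13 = 7.54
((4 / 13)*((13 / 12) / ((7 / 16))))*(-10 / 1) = -160 / 21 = -7.62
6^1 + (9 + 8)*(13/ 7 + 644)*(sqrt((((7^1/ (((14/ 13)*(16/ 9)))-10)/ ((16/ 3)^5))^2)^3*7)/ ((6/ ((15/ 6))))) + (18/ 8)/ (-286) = 2196549893804947065*sqrt(7)/ 151115727451828646838272 + 6855/ 1144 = 5.99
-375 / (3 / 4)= -500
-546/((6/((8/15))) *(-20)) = 182/75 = 2.43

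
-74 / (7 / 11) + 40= -534 / 7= -76.29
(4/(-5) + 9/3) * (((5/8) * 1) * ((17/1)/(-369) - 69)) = -140129/1476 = -94.94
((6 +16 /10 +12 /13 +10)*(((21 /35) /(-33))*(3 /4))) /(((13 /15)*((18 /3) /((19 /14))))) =-2451 /37180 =-0.07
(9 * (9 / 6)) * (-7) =-189 / 2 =-94.50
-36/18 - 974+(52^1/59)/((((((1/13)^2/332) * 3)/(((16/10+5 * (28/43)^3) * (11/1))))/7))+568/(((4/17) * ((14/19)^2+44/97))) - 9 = 1548723215067570307/409235250120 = 3784432.58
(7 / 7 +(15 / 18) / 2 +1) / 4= 29 / 48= 0.60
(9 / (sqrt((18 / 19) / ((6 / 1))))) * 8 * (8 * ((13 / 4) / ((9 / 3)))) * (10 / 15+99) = 62192 * sqrt(57) / 3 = 156513.10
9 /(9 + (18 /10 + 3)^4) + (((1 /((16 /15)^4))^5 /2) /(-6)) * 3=-9443740406359030243166200625 /181285680206131332522239328256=-0.05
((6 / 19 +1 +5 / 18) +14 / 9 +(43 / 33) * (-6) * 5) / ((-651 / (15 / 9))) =225355 / 2449062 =0.09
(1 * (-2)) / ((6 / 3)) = -1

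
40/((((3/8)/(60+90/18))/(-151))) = -3140800/3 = -1046933.33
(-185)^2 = 34225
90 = 90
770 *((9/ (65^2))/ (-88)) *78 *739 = -139671/ 130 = -1074.39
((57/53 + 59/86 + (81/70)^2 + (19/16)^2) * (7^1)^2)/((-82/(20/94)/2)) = -3223739191/2810645120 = -1.15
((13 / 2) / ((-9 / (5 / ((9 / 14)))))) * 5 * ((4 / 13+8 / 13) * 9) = -700 / 3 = -233.33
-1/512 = -0.00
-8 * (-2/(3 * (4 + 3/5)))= 1.16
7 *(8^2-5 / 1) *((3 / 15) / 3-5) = -2037.47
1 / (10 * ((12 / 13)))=13 / 120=0.11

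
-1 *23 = -23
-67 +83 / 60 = -3937 / 60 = -65.62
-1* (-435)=435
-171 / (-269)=171 / 269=0.64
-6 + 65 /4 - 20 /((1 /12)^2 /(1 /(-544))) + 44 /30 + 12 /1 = 29591 /1020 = 29.01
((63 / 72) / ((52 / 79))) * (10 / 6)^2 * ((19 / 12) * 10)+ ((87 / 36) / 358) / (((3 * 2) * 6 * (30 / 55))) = 352643261 / 6031584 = 58.47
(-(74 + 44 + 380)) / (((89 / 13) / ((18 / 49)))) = -116532 / 4361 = -26.72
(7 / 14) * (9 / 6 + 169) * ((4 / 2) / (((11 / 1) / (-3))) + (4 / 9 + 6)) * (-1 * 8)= -36208 / 9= -4023.11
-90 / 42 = -15 / 7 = -2.14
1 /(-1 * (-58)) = 1 /58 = 0.02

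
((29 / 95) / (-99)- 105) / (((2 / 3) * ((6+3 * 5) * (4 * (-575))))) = 493777 / 151420500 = 0.00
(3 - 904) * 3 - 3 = -2706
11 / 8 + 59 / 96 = 191 / 96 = 1.99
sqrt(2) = 1.41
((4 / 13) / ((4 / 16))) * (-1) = -16 / 13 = -1.23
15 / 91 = 0.16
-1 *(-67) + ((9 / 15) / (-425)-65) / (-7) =1134753 / 14875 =76.29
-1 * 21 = -21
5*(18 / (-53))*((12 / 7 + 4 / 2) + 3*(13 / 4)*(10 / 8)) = -27.00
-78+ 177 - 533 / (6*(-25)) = 15383 / 150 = 102.55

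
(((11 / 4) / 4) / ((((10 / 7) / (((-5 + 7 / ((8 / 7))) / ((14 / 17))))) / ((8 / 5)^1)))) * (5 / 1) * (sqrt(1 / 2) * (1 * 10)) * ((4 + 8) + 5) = 28611 * sqrt(2) / 64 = 632.22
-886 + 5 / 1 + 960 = 79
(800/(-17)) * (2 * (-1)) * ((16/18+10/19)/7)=387200/20349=19.03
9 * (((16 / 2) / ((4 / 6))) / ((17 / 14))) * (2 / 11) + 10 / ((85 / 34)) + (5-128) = -19229 / 187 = -102.83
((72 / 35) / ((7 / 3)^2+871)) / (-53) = -81 / 1829030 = -0.00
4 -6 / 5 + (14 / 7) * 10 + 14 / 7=124 / 5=24.80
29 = 29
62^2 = 3844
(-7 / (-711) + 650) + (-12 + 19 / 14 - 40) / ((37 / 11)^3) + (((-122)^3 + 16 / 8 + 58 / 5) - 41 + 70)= -4576009748479349 / 2520999810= -1815156.72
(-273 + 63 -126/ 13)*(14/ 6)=-6664/ 13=-512.62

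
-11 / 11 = -1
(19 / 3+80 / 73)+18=5569 / 219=25.43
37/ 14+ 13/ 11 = 589/ 154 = 3.82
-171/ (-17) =171/ 17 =10.06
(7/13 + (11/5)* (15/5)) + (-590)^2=22626964/65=348107.14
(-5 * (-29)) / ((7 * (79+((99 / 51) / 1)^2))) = 8381 / 33488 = 0.25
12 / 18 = 2 / 3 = 0.67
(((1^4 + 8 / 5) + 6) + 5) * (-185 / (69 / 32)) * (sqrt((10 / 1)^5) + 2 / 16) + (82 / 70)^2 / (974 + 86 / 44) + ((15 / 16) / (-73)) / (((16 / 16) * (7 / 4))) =-369133.25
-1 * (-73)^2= -5329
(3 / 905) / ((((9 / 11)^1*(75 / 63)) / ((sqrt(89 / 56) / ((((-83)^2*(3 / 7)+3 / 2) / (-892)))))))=-34342*sqrt(1246) / 935656875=-0.00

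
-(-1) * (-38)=-38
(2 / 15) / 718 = 1 / 5385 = 0.00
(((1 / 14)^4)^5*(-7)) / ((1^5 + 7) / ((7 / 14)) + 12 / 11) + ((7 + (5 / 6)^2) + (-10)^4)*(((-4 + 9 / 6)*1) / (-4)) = 6254.81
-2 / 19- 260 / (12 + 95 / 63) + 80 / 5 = -3.35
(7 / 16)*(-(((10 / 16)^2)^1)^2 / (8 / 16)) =-4375 / 32768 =-0.13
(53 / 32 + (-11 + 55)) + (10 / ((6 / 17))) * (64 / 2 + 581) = 1671743 / 96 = 17413.99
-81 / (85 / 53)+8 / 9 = -37957 / 765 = -49.62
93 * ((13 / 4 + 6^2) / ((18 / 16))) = 9734 / 3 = 3244.67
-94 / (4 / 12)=-282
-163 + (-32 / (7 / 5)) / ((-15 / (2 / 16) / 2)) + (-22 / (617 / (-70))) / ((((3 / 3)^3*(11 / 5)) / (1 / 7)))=-2104955 / 12957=-162.46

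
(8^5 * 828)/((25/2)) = 54263808/25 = 2170552.32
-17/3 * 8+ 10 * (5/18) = -383/9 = -42.56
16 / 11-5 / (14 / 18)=-383 / 77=-4.97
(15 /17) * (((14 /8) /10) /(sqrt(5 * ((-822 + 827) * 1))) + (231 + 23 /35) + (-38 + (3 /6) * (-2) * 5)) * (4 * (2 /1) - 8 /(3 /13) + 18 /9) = -9774253 /2380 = -4106.83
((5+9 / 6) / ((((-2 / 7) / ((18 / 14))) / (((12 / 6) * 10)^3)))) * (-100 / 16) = 1462500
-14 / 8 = -7 / 4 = -1.75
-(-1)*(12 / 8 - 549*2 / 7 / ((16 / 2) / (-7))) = 138.75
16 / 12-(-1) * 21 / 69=1.64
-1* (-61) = 61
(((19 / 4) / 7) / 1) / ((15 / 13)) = 247 / 420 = 0.59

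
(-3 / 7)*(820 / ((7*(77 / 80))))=-196800 / 3773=-52.16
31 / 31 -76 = -75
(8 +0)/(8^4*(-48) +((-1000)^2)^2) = 0.00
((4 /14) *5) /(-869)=-10 /6083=-0.00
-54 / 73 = -0.74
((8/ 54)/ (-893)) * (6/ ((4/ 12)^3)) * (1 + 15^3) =-81024/ 893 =-90.73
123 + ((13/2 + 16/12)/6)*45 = 727/4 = 181.75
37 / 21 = 1.76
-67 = -67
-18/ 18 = -1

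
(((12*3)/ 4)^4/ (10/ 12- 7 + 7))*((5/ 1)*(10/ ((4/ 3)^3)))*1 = 2657205/ 16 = 166075.31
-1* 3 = -3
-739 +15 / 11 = -8114 / 11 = -737.64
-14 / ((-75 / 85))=238 / 15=15.87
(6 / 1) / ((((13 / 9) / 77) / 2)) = 8316 / 13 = 639.69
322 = 322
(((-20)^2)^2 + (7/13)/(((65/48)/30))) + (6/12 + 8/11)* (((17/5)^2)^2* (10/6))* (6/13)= 37212087871/232375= 160138.09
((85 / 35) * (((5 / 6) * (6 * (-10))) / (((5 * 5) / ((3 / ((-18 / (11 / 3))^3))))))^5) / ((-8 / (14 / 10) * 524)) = -71013218880066067 / 260940460054357225133015040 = -0.00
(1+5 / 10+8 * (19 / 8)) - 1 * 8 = 25 / 2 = 12.50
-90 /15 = -6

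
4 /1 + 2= 6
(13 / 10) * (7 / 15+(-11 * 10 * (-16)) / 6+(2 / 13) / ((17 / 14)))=324789 / 850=382.10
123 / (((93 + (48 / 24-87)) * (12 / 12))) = 123 / 8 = 15.38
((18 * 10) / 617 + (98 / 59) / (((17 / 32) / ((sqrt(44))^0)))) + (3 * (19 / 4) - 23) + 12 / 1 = 16506871 / 2475404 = 6.67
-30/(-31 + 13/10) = 100/99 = 1.01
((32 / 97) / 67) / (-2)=-16 / 6499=-0.00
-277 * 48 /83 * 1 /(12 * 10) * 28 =-15512 /415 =-37.38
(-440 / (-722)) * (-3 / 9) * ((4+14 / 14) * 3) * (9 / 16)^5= -16238475 / 94633984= -0.17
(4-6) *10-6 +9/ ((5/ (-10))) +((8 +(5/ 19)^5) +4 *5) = -39614459/ 2476099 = -16.00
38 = 38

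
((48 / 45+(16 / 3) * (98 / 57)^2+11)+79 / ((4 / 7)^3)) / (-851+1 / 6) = -1407381191 / 2653783200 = -0.53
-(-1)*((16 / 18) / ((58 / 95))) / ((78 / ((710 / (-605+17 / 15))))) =-337250 / 15366897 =-0.02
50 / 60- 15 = -85 / 6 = -14.17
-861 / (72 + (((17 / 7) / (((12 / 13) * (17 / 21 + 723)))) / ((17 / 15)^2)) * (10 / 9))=-17798592 / 1488449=-11.96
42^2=1764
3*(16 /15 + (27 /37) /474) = 93671 /29230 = 3.20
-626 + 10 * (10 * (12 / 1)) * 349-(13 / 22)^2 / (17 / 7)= 3440734489 / 8228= 418173.86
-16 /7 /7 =-16 /49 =-0.33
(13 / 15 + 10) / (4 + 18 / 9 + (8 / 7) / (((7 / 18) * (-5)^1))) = 7987 / 3978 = 2.01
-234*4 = -936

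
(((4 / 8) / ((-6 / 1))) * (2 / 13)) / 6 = -1 / 468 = -0.00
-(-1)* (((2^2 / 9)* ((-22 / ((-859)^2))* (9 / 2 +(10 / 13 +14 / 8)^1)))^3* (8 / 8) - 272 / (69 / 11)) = -641736738448186869166645912 / 14799410077848954630032259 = -43.36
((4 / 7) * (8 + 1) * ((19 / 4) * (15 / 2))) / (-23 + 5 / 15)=-7695 / 952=-8.08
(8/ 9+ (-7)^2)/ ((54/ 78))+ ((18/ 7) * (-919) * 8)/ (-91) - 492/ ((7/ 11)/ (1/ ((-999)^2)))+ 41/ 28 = 238417884701/ 847635516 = 281.27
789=789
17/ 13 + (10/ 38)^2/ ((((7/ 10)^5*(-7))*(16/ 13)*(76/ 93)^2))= 1970976576619/ 1594542074216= 1.24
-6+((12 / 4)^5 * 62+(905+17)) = 15982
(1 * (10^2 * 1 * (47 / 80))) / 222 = 235 / 888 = 0.26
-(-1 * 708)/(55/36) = 25488/55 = 463.42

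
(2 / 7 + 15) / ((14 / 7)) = 107 / 14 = 7.64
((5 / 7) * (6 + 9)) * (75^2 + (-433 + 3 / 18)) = 778825 / 14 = 55630.36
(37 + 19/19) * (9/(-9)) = -38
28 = 28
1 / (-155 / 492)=-492 / 155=-3.17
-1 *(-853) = 853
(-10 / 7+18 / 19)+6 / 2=335 / 133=2.52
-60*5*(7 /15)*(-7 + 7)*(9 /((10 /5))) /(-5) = 0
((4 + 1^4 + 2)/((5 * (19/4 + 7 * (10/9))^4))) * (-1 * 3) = -35271936/206859834005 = -0.00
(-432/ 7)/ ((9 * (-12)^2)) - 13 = -274/ 21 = -13.05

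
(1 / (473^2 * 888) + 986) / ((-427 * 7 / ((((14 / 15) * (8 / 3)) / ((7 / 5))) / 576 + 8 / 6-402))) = 3632779179738785 / 27485784206496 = 132.17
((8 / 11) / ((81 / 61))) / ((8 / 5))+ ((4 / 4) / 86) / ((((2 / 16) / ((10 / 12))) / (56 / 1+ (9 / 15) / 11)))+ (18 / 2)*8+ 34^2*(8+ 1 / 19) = 621106201 / 66177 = 9385.53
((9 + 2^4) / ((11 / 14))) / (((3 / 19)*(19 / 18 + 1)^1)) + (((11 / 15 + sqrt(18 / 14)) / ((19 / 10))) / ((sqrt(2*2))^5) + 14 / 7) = 15*sqrt(7) / 2128 + 37135645 / 371184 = 100.07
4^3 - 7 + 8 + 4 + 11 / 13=908 / 13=69.85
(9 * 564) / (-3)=-1692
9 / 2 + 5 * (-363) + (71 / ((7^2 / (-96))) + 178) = -173617 / 98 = -1771.60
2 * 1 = 2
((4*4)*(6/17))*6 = 576/17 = 33.88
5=5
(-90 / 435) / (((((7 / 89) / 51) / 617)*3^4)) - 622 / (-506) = -471793429 / 462231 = -1020.69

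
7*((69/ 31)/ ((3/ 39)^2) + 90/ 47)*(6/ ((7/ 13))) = 42966846/ 1457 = 29489.94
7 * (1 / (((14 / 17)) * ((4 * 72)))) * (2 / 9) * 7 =119 / 2592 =0.05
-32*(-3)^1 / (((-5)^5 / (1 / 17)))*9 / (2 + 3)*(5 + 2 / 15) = -22176 / 1328125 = -0.02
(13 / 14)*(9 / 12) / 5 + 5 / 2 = 2.64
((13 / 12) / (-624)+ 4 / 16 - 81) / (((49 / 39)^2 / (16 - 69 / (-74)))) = -1407064763 / 1624448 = -866.18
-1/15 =-0.07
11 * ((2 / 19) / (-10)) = -11 / 95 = -0.12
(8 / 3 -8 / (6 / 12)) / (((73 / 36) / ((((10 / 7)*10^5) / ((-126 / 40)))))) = 3200000000 / 10731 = 298201.47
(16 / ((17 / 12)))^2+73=57961 / 289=200.56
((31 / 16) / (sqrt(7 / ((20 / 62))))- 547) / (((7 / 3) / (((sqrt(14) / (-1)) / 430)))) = 3*sqrt(14)*(61264- sqrt(2170)) / 337120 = 2.04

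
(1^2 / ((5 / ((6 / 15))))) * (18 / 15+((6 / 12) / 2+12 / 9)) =167 / 750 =0.22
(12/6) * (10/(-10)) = -2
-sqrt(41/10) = -sqrt(410)/10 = -2.02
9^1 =9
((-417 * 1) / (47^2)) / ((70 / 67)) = -27939 / 154630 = -0.18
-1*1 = -1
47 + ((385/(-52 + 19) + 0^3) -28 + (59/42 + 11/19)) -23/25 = 167521/19950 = 8.40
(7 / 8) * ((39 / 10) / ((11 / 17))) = 4641 / 880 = 5.27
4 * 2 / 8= 1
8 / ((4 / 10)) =20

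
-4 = -4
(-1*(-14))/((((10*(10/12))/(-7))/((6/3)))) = -588/25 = -23.52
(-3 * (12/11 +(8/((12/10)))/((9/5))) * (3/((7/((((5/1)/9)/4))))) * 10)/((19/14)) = -35600/5643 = -6.31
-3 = -3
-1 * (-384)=384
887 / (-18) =-887 / 18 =-49.28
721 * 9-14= 6475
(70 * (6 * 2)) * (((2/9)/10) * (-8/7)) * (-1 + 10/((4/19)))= -992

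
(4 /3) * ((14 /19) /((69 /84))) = 1.20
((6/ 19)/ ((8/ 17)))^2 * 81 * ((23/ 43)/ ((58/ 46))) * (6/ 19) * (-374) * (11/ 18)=-76417720731/ 68425384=-1116.80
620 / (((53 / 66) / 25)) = 1023000 / 53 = 19301.89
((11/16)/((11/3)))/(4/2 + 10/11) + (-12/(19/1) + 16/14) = 39205/68096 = 0.58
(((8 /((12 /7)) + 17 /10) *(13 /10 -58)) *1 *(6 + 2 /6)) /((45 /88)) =-558866 /125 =-4470.93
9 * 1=9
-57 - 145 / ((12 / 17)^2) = -50113 / 144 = -348.01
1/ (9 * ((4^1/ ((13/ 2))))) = 13/ 72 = 0.18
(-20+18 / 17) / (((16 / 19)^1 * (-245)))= 437 / 4760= 0.09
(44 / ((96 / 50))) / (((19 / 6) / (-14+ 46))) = 4400 / 19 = 231.58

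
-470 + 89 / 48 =-22471 / 48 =-468.15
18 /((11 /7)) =126 /11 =11.45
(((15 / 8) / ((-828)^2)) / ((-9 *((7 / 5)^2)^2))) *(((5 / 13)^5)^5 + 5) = -7875457605944666641524699015625 / 19912227583751170938567100729178390592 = -0.00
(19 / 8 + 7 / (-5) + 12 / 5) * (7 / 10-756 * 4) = -816291 / 80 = -10203.64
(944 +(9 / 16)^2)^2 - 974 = 58376812961 / 65536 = 890759.48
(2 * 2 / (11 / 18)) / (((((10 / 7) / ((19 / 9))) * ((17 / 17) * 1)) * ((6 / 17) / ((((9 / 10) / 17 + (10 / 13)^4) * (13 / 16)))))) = 260287517 / 29000400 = 8.98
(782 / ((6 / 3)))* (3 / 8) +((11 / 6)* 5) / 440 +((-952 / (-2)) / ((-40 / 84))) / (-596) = 5304031 / 35760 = 148.32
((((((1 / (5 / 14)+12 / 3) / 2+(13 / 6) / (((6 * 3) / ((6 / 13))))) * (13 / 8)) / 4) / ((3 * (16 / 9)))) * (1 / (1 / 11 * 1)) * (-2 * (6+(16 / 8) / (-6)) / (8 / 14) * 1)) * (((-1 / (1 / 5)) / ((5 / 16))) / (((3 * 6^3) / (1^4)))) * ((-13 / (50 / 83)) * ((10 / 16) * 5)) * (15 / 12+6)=-165600952517 / 238878720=-693.24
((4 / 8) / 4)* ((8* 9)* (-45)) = -405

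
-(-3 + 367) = -364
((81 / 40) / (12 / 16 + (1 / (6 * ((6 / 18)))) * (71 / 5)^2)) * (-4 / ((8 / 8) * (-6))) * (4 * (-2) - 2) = -1350 / 10157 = -0.13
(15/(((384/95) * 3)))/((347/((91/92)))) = 43225/12258816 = 0.00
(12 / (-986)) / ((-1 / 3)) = 18 / 493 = 0.04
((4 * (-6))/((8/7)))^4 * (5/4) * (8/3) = 648270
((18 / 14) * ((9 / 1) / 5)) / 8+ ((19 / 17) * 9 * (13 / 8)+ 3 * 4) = 68151 / 2380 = 28.63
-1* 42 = -42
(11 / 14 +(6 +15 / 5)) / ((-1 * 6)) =-137 / 84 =-1.63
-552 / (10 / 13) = -3588 / 5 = -717.60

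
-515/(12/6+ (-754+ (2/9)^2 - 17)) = 8343/12457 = 0.67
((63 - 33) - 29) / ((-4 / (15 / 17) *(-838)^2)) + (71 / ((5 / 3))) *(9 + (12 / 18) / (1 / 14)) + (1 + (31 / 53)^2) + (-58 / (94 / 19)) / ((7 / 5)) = 34156057398284977 / 44131083175312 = 773.97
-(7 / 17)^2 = -49 / 289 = -0.17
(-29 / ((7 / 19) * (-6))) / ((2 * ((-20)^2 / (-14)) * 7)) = -0.03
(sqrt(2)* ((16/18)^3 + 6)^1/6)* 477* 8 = 1035832* sqrt(2)/243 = 6028.34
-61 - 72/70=-2171/35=-62.03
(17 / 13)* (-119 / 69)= -2023 / 897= -2.26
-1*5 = -5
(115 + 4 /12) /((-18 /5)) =-865 /27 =-32.04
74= 74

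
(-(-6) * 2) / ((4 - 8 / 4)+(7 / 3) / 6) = 216 / 43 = 5.02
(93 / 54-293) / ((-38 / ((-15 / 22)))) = -26215 / 5016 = -5.23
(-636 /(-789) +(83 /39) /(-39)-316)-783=-439324654 /400023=-1098.25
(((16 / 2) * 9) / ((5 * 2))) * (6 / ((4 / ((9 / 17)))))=486 / 85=5.72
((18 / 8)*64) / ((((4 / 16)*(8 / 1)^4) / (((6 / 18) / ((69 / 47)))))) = 47 / 1472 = 0.03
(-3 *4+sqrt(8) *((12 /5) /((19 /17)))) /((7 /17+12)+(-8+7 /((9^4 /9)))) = -74358 /27397+2528172 *sqrt(2) /2602715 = -1.34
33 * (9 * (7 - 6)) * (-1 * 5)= -1485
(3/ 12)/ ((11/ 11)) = 1/ 4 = 0.25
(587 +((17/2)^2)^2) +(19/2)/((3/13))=280715/48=5848.23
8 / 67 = 0.12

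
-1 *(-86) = 86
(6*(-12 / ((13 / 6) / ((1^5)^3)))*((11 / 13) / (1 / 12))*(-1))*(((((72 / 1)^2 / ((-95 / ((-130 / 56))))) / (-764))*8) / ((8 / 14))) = -36951552 / 47177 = -783.25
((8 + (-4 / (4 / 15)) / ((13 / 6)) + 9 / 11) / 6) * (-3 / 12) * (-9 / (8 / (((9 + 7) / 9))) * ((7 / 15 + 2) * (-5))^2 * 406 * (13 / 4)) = 75312797 / 2376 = 31697.31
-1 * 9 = -9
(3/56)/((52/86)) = 0.09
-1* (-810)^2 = -656100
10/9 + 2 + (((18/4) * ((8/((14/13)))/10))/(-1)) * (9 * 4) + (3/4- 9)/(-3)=-144247/1260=-114.48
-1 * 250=-250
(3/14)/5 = 3/70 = 0.04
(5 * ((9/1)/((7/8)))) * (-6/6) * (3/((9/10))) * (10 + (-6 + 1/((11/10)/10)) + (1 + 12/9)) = -203600/77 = -2644.16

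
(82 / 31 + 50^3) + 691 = 3896503 / 31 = 125693.65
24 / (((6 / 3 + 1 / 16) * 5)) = 128 / 55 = 2.33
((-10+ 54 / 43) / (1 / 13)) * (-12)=58656 / 43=1364.09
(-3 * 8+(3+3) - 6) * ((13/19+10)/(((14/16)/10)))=-55680/19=-2930.53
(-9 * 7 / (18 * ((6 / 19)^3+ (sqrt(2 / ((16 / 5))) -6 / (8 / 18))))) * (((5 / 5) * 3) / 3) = 329321167 * sqrt(10) / 68038024837+ 17741859786 / 68038024837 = 0.28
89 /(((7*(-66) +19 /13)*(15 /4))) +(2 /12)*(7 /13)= 29739 /778310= 0.04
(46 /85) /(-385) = -46 /32725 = -0.00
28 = 28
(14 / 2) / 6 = 7 / 6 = 1.17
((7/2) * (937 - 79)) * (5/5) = 3003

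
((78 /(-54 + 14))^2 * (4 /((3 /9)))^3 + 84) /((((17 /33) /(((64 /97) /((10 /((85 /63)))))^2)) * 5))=20.47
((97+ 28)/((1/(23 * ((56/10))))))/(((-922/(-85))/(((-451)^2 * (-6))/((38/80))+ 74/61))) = -2037552283364500/534299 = -3813505702.55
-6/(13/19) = -114/13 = -8.77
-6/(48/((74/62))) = -37/248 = -0.15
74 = 74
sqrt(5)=2.24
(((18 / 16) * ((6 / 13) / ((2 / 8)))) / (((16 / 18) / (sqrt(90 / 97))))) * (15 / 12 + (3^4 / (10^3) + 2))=2428299 * sqrt(970) / 10088000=7.50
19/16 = 1.19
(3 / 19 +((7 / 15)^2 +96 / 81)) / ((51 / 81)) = 2.48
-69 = -69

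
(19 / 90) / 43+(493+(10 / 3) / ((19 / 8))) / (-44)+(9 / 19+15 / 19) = -16125443 / 1617660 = -9.97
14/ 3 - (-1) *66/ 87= 472/ 87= 5.43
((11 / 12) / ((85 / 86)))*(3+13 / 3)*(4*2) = 41624 / 765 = 54.41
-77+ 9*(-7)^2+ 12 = 376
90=90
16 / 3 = 5.33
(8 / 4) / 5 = 2 / 5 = 0.40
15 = 15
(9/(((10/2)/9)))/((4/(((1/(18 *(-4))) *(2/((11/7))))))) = -63/880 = -0.07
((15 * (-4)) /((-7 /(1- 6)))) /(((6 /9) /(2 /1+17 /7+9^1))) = -42300 /49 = -863.27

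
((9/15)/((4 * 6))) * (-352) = -44/5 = -8.80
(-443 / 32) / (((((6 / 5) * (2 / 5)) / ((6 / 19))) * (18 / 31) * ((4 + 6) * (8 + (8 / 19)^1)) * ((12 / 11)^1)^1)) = -151063 / 884736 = -0.17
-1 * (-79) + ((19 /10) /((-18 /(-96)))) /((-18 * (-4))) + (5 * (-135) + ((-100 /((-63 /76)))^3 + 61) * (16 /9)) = 35112595552451 /11252115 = 3120532.94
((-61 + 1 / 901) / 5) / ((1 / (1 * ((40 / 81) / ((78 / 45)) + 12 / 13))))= -29312 / 1989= -14.74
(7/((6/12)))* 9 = 126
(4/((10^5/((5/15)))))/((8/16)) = 0.00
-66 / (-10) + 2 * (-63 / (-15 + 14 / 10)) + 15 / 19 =53793 / 3230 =16.65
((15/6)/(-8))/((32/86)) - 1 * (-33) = 8233/256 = 32.16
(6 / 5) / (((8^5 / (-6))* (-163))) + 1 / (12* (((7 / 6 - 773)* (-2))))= 1710799 / 30918778880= 0.00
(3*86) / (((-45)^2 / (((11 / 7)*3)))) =946 / 1575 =0.60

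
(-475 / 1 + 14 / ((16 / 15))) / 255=-1.81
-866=-866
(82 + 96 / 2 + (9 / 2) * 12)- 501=-317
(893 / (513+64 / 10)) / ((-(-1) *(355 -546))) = -4465 / 496027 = -0.01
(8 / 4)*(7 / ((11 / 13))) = 182 / 11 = 16.55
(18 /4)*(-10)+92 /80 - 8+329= 5543 /20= 277.15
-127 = -127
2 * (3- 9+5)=-2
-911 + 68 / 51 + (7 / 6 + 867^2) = 1501561 / 2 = 750780.50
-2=-2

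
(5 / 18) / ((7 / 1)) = 5 / 126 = 0.04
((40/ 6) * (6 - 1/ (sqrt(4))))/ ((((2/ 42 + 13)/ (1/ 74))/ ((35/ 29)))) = 0.05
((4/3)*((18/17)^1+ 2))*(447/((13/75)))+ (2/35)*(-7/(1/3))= 893898/85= 10516.45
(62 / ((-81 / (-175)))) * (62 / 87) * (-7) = -4708900 / 7047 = -668.21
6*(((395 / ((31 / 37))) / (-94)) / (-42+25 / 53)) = 2323785 / 3206857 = 0.72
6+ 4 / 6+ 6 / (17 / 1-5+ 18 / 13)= 619 / 87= 7.11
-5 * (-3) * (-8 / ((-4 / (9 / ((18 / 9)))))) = 135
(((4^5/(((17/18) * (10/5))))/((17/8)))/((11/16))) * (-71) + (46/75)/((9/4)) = -56534045464/2145825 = -26346.07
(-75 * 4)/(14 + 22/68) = -10200/487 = -20.94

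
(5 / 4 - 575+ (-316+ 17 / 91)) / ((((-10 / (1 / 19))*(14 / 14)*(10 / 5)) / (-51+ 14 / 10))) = -10037831 / 86450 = -116.11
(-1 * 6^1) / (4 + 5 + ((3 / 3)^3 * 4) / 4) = -3 / 5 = -0.60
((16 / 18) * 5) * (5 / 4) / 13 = 50 / 117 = 0.43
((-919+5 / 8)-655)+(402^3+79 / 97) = 50411470701 / 776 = 64963235.44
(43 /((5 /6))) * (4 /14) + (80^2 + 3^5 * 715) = 180159.74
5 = 5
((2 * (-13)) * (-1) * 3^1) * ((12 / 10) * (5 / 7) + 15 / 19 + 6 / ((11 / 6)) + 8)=1474278 / 1463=1007.71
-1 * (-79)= 79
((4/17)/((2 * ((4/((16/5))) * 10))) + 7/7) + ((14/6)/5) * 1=1.48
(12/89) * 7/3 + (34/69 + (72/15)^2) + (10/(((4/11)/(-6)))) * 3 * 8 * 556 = -338021542834/153525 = -2201736.15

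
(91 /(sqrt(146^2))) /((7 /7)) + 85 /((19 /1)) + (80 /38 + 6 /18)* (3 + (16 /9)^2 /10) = 44433727 /3370410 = 13.18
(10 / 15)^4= 16 / 81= 0.20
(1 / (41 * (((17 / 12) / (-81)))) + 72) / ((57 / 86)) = 1410744 / 13243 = 106.53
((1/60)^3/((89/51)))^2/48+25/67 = 49274956800019363/132056884224000000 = 0.37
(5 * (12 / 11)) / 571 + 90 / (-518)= -267105 / 1626779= -0.16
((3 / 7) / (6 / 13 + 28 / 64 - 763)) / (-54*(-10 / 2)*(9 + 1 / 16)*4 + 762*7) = -416 / 11186069139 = -0.00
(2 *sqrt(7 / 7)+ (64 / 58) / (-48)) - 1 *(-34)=35.98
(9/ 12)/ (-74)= -0.01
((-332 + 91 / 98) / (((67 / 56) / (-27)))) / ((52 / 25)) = 3128625 / 871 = 3591.99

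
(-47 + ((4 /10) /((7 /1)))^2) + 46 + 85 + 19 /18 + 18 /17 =32281199 /374850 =86.12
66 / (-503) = -66 / 503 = -0.13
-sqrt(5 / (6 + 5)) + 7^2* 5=245- sqrt(55) / 11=244.33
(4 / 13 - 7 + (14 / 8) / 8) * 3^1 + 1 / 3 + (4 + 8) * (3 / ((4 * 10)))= -113489 / 6240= -18.19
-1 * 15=-15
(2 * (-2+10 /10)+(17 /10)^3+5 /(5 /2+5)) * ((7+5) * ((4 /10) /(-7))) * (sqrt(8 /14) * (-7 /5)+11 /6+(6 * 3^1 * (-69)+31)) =21478 * sqrt(7) /21875+15582289 /5250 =2970.65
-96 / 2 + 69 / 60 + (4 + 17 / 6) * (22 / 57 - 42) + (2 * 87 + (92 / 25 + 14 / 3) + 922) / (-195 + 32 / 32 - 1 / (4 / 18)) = -2286271451 / 6788700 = -336.78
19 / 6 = 3.17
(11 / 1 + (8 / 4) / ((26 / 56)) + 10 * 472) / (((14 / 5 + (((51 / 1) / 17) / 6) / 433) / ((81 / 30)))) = 239895423 / 52559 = 4564.31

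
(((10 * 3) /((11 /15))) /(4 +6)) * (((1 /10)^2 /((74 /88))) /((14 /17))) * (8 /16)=153 /5180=0.03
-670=-670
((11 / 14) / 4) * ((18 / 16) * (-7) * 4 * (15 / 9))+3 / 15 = -809 / 80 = -10.11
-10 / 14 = -5 / 7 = -0.71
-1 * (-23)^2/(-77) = 529/77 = 6.87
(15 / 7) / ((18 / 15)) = 25 / 14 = 1.79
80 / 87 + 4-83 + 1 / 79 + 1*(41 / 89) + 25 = -32179622 / 611697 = -52.61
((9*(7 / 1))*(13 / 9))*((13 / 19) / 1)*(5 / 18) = 5915 / 342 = 17.30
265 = 265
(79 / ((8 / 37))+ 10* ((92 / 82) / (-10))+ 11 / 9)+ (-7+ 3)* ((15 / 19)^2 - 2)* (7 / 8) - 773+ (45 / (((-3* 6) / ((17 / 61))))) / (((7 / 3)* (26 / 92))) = -2388476742919 / 5915545272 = -403.76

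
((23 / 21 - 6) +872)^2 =751854.15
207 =207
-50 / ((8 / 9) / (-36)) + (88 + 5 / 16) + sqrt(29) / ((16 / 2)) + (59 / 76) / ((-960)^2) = 2113.99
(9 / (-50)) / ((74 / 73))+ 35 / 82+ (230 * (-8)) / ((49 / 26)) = -976.08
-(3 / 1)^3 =-27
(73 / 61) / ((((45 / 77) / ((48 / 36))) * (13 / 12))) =89936 / 35685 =2.52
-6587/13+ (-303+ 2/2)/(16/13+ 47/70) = -14974757/22503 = -665.46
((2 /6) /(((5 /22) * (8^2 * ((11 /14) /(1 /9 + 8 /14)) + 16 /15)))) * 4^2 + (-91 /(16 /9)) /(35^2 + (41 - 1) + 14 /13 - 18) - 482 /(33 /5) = -170726881433 /2346524400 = -72.76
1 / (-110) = -1 / 110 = -0.01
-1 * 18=-18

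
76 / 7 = 10.86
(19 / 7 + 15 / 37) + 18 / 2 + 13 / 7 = 3620 / 259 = 13.98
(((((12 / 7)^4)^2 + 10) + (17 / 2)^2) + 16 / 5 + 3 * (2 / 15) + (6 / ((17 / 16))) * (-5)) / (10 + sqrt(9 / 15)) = 1295602317145 / 97413607298 - 259120463429 * sqrt(15) / 974136072980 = 12.27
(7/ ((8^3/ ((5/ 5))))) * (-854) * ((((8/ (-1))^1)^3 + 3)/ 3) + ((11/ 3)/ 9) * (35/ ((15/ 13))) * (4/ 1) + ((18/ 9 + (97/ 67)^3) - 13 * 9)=11964693482321/ 6236621568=1918.46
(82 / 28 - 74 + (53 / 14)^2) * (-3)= 33363 / 196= 170.22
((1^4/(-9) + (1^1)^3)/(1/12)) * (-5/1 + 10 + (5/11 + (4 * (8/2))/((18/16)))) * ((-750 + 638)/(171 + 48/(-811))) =-137.52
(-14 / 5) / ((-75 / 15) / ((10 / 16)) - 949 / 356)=4984 / 18985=0.26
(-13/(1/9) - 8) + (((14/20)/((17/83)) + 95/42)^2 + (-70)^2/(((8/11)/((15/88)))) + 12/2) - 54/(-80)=54159187909/50979600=1062.37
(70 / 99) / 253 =70 / 25047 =0.00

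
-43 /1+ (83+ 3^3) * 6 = 617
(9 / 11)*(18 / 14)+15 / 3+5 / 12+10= 15217 / 924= 16.47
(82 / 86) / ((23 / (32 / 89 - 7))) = -24231 / 88021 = -0.28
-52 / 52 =-1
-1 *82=-82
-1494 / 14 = -747 / 7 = -106.71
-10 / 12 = -5 / 6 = -0.83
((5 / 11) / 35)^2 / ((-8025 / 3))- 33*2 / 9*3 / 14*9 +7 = -113286251 / 15860075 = -7.14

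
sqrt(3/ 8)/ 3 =sqrt(6)/ 12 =0.20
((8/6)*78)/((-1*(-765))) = 104/765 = 0.14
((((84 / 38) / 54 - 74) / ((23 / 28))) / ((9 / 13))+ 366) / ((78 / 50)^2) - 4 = 5004515902 / 53838837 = 92.95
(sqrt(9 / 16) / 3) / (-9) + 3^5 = 8747 / 36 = 242.97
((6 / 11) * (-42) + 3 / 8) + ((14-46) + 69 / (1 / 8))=43777 / 88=497.47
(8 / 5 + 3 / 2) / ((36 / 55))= 341 / 72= 4.74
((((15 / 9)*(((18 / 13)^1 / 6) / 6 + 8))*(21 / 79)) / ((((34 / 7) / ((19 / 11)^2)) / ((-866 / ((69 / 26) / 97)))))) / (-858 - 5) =70580790455 / 879687831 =80.23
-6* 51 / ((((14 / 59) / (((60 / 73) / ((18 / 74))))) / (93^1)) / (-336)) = 9939810240 / 73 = 136161784.11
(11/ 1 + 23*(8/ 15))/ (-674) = -349/ 10110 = -0.03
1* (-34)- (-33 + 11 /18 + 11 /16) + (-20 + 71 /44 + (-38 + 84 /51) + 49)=-216445 /26928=-8.04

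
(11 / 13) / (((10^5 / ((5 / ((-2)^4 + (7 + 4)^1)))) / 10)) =11 / 702000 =0.00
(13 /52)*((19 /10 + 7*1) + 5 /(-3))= 217 /120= 1.81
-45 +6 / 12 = -89 / 2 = -44.50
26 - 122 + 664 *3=1896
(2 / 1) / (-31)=-2 / 31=-0.06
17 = 17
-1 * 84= -84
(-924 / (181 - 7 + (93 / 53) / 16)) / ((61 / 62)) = -16193408 / 3002115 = -5.39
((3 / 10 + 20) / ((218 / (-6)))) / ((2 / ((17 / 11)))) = -0.43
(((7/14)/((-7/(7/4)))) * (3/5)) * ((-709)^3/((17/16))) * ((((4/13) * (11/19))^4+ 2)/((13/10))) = 31853442094763878584/822583675901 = 38723649.68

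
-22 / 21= -1.05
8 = 8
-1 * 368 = -368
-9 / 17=-0.53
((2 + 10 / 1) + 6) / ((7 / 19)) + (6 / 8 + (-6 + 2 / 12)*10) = -733 / 84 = -8.73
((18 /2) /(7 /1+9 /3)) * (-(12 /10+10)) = -10.08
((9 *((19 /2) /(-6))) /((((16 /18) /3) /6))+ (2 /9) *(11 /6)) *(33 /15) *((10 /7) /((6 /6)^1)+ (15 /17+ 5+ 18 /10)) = -5775.79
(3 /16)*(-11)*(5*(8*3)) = -495 /2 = -247.50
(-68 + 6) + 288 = 226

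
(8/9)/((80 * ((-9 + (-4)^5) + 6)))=-1/92430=-0.00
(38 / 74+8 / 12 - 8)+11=464 / 111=4.18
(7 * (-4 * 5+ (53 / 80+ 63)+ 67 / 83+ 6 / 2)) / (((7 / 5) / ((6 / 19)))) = 945597 / 12616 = 74.95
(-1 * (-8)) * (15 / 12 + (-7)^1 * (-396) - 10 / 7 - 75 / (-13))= 2022086 / 91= 22220.73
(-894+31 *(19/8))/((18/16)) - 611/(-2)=-7627/18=-423.72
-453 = -453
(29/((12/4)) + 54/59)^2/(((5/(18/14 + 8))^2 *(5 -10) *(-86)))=592873801/660102030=0.90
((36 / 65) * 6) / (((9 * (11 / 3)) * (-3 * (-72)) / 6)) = 2 / 715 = 0.00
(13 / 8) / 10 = 13 / 80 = 0.16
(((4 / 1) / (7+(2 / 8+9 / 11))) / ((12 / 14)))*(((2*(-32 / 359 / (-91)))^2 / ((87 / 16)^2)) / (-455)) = -92274688 / 559207711157393025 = -0.00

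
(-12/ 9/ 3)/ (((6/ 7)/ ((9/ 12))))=-7/ 18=-0.39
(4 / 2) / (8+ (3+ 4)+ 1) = 1 / 8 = 0.12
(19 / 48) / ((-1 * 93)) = -19 / 4464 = -0.00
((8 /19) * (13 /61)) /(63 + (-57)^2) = 13 /479826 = 0.00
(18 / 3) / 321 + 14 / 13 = 1524 / 1391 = 1.10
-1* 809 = -809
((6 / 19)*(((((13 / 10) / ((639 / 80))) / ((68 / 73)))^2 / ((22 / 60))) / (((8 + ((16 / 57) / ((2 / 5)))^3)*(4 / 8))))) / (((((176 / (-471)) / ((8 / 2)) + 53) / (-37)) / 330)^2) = 410142993310440702000 / 1222168565608926439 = 335.59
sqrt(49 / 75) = 0.81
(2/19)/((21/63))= 6/19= 0.32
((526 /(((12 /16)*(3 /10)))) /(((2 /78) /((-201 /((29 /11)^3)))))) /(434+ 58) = -6097923260 /2999847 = -2032.74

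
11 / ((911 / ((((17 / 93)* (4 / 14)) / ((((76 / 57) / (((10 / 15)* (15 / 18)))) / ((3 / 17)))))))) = 55 / 1186122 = 0.00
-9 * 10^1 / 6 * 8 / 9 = -40 / 3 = -13.33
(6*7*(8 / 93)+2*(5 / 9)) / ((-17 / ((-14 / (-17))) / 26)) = -479752 / 80631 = -5.95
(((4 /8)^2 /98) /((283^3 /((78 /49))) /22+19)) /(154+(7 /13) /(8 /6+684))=5733156 /224002886830268539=0.00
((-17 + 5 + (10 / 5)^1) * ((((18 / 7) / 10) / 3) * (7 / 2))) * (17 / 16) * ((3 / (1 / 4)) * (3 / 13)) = -8.83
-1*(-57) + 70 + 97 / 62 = 7971 / 62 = 128.56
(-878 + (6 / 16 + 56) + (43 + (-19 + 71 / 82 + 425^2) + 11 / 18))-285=530013451 / 2952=179543.85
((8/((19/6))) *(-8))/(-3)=128/19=6.74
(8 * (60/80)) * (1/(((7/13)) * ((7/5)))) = 390/49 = 7.96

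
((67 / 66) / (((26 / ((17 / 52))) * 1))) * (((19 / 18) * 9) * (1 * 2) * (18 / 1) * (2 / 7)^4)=129846 / 4463459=0.03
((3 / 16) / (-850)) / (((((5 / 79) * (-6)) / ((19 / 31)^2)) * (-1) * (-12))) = 28519 / 1568352000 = 0.00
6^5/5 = 7776/5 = 1555.20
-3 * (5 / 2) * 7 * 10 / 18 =-175 / 6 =-29.17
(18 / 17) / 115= 18 / 1955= 0.01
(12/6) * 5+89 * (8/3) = 742/3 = 247.33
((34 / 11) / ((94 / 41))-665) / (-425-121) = 1.22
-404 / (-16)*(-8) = -202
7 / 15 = 0.47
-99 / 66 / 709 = -3 / 1418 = -0.00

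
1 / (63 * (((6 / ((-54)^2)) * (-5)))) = -54 / 35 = -1.54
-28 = -28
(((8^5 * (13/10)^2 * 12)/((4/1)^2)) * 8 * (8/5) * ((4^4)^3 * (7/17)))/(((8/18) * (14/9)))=11288411004469248/2125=5312193413867.88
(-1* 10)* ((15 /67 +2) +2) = -2830 /67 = -42.24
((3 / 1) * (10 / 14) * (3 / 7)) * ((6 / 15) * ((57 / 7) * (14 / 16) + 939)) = 68121 / 196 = 347.56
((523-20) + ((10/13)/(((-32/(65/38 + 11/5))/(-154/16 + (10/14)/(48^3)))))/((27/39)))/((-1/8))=-2136302522237/529514496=-4034.46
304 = 304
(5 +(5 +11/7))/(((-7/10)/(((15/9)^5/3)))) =-31250/441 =-70.86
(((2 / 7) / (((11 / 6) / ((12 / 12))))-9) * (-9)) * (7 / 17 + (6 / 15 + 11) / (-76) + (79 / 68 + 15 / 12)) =5571261 / 26180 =212.81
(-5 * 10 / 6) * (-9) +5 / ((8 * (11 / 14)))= 3335 / 44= 75.80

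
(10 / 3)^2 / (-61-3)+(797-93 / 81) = 343733 / 432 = 795.68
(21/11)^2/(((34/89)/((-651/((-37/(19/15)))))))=161823627/761090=212.62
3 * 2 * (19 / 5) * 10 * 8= 1824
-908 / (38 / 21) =-9534 / 19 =-501.79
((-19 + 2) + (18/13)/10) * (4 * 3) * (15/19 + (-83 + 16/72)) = 12292736/741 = 16589.39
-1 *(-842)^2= -708964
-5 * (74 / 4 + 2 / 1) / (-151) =0.68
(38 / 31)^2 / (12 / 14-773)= -10108 / 5194205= -0.00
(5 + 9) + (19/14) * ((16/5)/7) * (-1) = 3278/245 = 13.38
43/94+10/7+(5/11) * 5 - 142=-997695/7238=-137.84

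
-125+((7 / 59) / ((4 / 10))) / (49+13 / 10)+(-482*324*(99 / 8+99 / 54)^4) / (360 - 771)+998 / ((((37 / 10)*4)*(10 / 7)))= 3578113377004173025 / 231064647168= 15485334.61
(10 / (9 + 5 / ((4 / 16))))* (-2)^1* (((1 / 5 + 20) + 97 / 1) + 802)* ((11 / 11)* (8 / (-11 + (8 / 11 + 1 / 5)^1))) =4044480 / 8033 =503.48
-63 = -63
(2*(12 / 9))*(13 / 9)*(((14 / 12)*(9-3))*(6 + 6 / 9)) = 14560 / 81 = 179.75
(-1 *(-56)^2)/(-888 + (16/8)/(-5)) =3.53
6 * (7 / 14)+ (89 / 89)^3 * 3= 6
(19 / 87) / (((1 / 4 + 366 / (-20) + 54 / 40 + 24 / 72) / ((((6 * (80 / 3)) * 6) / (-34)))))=91200 / 242063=0.38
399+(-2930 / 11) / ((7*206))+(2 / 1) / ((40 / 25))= 12691671 / 31724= 400.07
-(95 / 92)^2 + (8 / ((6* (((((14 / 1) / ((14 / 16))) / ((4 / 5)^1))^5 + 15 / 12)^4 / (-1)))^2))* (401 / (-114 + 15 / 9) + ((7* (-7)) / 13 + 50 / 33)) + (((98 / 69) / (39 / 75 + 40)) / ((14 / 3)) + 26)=200499729028972521669407782686276950599549193803175587835758778775524711 / 8038886869127077568225925988264045994843189259887818718067685556250000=24.94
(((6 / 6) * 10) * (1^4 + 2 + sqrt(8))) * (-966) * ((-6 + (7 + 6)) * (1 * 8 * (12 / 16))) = -1217160-811440 * sqrt(2) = -2364709.45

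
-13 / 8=-1.62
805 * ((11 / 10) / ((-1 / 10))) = -8855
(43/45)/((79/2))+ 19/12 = 22859/14220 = 1.61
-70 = -70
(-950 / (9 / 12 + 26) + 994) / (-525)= -34186 / 18725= -1.83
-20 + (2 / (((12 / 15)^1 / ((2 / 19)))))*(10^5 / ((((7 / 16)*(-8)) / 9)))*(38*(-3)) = 53999860 / 7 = 7714265.71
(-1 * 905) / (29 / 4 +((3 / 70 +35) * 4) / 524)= -16597700 / 137871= -120.39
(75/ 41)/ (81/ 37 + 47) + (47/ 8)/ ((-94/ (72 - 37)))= -128365/ 59696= -2.15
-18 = -18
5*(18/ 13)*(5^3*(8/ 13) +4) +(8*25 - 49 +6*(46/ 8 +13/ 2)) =265241/ 338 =784.74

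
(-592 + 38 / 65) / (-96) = 6407 / 1040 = 6.16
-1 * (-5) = 5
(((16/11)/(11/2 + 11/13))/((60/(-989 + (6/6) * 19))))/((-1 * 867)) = 20176/4720815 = 0.00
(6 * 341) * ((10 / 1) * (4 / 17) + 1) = 6860.12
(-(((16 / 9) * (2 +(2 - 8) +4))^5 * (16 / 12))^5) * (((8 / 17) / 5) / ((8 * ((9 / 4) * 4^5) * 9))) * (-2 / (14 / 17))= 0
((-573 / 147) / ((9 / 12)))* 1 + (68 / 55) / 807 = -5.20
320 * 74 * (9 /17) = 12536.47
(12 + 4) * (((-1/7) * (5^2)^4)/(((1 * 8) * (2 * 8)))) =-390625/56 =-6975.45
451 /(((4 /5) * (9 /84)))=15785 /3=5261.67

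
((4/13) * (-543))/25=-2172/325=-6.68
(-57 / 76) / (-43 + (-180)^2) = -3 / 129428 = -0.00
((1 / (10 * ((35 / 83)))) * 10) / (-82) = -0.03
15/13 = 1.15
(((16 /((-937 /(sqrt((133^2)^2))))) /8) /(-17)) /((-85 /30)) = -212268 /270793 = -0.78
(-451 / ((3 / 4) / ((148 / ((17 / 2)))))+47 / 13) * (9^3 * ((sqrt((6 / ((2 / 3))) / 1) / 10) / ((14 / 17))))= -1011763791 / 364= -2779570.85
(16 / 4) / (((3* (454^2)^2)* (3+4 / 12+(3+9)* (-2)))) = -1 / 658498984568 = -0.00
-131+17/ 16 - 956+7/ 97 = -1685263/ 1552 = -1085.87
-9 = -9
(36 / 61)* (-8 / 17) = -288 / 1037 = -0.28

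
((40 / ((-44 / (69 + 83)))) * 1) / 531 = -1520 / 5841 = -0.26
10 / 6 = 5 / 3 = 1.67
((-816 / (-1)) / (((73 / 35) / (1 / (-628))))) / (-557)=7140 / 6383777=0.00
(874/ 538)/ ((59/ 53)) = 23161/ 15871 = 1.46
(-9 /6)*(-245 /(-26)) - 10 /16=-14.76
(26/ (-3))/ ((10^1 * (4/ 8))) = -26/ 15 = -1.73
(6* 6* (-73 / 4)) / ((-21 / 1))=219 / 7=31.29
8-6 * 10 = -52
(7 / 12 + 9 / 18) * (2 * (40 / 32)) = 65 / 24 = 2.71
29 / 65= 0.45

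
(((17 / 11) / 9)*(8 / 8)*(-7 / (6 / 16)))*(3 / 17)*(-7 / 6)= 196 / 297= 0.66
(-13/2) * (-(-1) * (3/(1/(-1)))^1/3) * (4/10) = 2.60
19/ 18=1.06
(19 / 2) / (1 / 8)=76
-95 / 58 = -1.64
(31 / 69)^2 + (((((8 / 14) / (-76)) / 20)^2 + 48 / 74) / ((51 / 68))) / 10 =898463284519 / 3116041173000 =0.29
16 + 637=653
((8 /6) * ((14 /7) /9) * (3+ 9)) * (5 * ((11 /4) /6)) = 220 /27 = 8.15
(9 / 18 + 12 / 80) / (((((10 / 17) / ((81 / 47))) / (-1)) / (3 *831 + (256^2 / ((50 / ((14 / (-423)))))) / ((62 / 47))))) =-34129845711 / 7285000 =-4684.95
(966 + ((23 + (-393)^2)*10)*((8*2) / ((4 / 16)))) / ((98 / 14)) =98863046 / 7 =14123292.29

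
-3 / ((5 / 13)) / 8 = -39 / 40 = -0.98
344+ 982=1326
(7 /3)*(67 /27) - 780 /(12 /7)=-36386 /81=-449.21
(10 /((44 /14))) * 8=25.45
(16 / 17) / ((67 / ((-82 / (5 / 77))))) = -101024 / 5695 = -17.74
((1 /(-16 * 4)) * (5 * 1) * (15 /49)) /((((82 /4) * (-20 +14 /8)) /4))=75 /293314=0.00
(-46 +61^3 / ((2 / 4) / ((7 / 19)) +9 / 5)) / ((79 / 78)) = 95271024 / 1343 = 70938.96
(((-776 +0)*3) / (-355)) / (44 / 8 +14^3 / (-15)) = -13968 / 377933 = -0.04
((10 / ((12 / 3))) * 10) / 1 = 25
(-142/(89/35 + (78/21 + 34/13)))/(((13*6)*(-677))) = 2485/8199147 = 0.00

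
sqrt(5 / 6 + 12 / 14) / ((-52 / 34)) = -17*sqrt(2982) / 1092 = -0.85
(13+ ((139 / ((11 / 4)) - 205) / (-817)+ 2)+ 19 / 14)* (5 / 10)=2081809 / 251636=8.27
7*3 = 21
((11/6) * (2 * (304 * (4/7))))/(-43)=-13376/903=-14.81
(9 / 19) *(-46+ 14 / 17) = -6912 / 323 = -21.40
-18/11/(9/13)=-26/11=-2.36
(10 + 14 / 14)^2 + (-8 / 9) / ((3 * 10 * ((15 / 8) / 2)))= 244961 / 2025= 120.97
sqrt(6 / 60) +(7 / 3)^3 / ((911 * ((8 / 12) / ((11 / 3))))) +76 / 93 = sqrt(10) / 10 +1363211 / 1525014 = 1.21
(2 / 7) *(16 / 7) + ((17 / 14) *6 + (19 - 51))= -1179 / 49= -24.06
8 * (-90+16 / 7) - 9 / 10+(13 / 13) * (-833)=-107493 / 70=-1535.61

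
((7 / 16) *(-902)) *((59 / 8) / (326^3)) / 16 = -186263 / 35477479424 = -0.00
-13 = -13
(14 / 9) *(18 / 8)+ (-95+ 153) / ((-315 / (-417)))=16859 / 210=80.28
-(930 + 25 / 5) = -935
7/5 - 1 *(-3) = 22/5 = 4.40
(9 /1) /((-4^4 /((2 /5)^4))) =-9 /10000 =-0.00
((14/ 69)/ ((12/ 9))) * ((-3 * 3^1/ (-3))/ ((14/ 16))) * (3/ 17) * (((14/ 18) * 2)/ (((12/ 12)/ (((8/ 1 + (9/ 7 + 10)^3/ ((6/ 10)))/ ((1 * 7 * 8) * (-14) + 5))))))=-19787416/ 44774583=-0.44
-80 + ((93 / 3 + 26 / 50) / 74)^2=-68294764 / 855625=-79.82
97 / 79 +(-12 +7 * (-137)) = -76612 / 79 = -969.77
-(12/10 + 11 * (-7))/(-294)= -379/1470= -0.26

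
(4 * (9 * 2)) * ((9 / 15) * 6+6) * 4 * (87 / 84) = 100224 / 35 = 2863.54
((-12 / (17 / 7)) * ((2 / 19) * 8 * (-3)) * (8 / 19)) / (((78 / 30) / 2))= 322560 / 79781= 4.04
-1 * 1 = -1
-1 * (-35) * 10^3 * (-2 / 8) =-8750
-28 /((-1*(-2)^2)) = 7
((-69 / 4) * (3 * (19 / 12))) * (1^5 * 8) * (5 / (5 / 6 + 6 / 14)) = -137655 / 53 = -2597.26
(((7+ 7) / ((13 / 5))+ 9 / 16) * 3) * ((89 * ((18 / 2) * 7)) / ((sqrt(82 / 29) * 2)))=20807577 * sqrt(2378) / 34112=29745.43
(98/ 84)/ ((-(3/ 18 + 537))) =-7/ 3223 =-0.00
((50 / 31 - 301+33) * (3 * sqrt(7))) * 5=-123870 * sqrt(7) / 31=-10571.91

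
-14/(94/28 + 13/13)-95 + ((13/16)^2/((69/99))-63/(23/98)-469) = -299797787/359168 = -834.70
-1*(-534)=534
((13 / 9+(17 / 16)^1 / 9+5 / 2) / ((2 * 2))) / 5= 0.20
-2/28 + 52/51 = 677/714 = 0.95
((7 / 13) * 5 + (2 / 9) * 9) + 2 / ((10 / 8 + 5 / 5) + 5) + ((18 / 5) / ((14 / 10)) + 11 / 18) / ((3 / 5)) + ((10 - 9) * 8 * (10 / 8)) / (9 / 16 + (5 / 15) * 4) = 2215559 / 142506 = 15.55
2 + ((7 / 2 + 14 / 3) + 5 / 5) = 67 / 6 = 11.17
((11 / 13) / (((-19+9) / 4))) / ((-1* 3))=22 / 195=0.11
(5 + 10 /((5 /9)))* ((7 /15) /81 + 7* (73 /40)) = 2857267 /9720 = 293.96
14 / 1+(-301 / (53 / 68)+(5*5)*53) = 50499 / 53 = 952.81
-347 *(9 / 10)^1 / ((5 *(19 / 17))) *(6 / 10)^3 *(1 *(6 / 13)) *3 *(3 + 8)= -141912243 / 771875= -183.85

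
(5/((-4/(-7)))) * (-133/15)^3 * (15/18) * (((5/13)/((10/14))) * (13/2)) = -115279213/6480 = -17790.00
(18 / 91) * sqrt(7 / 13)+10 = 18 * sqrt(91) / 1183+10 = 10.15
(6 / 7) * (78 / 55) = 468 / 385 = 1.22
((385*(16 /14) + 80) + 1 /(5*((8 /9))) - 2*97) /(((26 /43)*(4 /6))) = 1683321 /2080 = 809.29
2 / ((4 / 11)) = 11 / 2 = 5.50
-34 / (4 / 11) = -187 / 2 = -93.50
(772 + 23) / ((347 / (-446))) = -354570 / 347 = -1021.82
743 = 743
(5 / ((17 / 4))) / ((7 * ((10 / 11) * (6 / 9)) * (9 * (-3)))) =-11 / 1071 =-0.01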